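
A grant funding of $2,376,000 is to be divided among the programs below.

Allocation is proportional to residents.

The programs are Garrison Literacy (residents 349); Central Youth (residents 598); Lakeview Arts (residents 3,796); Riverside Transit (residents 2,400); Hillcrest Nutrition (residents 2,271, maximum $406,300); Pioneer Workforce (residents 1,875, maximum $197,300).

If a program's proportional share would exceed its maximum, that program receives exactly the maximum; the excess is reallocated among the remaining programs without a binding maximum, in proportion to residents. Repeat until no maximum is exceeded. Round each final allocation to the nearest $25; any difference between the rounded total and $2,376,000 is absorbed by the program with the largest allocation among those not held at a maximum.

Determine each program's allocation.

Residents total: 11,289.
Proportional shares (ignoring caps): Garrison Literacy 73,454.16; Central Youth 125,861.28; Lakeview Arts 798,945.52; Riverside Transit 505,128.89; Hillcrest Nutrition 477,978.21; Pioneer Workforce 394,631.94.
Held at cap: Hillcrest Nutrition ($406,300), Pioneer Workforce ($197,300); residual $1,772,400 reallocated over remaining residents 7,143.
Remaining shares: Garrison Literacy 86,597.73 → $86,600; Central Youth 148,382.36 → $148,375; Lakeview Arts 941,905.42 → $941,900; Riverside Transit 595,514.49 → $595,525.

Garrison Literacy: $86,600 · Central Youth: $148,375 · Lakeview Arts: $941,900 · Riverside Transit: $595,525 · Hillcrest Nutrition: $406,300 · Pioneer Workforce: $197,300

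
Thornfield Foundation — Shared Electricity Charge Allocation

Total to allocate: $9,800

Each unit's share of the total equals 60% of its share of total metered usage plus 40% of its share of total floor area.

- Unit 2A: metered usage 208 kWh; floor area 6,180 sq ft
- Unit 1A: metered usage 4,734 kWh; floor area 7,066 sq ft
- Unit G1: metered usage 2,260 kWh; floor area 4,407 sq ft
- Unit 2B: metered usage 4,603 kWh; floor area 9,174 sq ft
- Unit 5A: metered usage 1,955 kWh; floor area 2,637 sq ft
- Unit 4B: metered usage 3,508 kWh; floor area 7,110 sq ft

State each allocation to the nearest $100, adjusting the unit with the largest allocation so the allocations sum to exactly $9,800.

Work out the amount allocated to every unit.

Totals — metered usage 17,268, floor area 36,574.
Composite weights (60% metered usage + 40% floor area): Unit 2A 0.0748; Unit 1A 0.2418; Unit G1 0.1267; Unit 2B 0.2603; Unit 5A 0.0968; Unit 4B 0.1997.
Proportional shares: Unit 2A 733.20; Unit 1A 2,369.33; Unit G1 1,241.90; Unit 2B 2,550.66; Unit 5A 948.34; Unit 4B 1,956.57.
Rounded to nearest $100: Unit 2A $700; Unit 1A $2,400; Unit G1 $1,200; Unit 2B $2,600; Unit 5A $900; Unit 4B $2,000. Sum = $9,800.
No rounding difference to absorb.

Unit 2A: $700 · Unit 1A: $2,400 · Unit G1: $1,200 · Unit 2B: $2,600 · Unit 5A: $900 · Unit 4B: $2,000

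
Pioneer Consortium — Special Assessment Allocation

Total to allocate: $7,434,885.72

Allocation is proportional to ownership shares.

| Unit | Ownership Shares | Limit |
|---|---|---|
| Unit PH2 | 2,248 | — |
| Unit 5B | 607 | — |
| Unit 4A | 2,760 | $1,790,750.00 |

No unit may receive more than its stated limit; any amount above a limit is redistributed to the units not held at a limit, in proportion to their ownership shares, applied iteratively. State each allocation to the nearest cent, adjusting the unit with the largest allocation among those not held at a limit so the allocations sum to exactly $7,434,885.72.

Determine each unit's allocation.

Combined ownership shares = 5,615.
Unconstrained shares: Unit PH2 2,976,602.5109; Unit 5B 803,735.6424; Unit 4A 3,654,547.5667.
Held at cap: Unit 4A ($1,790,750.00); remaining pool $5,644,135.72 reallocated over remaining ownership shares 2,855.
Redistributed shares: Unit PH2 4,444,139.0888 → $4,444,139.09; Unit 5B 1,199,996.6312 → $1,199,996.63.

Unit PH2: $4,444,139.09 | Unit 5B: $1,199,996.63 | Unit 4A: $1,790,750.00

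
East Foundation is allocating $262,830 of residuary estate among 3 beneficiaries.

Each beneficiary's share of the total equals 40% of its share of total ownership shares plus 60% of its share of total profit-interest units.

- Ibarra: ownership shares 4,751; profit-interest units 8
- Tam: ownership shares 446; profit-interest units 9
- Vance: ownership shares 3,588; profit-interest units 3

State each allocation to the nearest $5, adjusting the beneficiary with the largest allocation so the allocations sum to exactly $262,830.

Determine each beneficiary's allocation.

Ibarra: $119,935; Tam: $76,300; Vance: $66,595

Ownership shares total 8,785; profit-interest units total 20.
Composite weights (40% ownership shares + 60% profit-interest units): Ibarra 0.4563; Tam 0.2903; Vance 0.2534.
Raw shares: Ibarra 119,935.45; Tam 76,301.48; Vance 66,593.07.
Rounded to nearest $5: Ibarra $119,935; Tam $76,300; Vance $66,595. Sum = $262,830.
No rounding difference to absorb.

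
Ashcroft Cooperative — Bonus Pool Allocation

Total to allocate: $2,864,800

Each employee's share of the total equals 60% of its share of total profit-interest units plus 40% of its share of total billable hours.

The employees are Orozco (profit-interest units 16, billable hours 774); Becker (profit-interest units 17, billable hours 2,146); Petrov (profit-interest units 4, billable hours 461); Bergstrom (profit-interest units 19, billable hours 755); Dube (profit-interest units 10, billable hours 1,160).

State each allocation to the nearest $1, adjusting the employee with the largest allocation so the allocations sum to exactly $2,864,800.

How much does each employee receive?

Totals — profit-interest units 66, billable hours 5,296.
Composite weights (60% profit-interest units + 40% billable hours): Orozco 0.2039; Becker 0.3166; Petrov 0.0712; Bergstrom 0.2298; Dube 0.1785.
Pro-rata amounts: Orozco 584,172.14; Becker 907,081.76; Petrov 203,923.25; Bergstrom 658,191.93; Dube 511,430.93.
At nearest $1: Orozco $584,172; Becker $907,082; Petrov $203,923; Bergstrom $658,192; Dube $511,431. Sum = $2,864,800.
Rounded total matches; no reconciliation needed.

Orozco: $584,172 | Becker: $907,082 | Petrov: $203,923 | Bergstrom: $658,192 | Dube: $511,431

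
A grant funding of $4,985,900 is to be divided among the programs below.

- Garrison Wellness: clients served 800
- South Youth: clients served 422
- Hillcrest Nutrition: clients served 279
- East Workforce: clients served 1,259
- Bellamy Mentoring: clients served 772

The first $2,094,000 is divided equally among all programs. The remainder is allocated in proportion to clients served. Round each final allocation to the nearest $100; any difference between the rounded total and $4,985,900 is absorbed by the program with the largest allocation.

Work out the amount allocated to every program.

Garrison Wellness: $1,073,800; South Youth: $764,300; Hillcrest Nutrition: $647,200; East Workforce: $1,449,700; Bellamy Mentoring: $1,050,900

Equal tier: $2,094,000 ÷ 5 = $418,800 apiece.
Remainder $2,891,900 by clients served (total 3,532): Garrison Wellness 655,016.99 → $655,000; South Youth 345,521.46 → $345,500; Hillcrest Nutrition 228,437.17 → $228,400; East Workforce 1,030,832.98 → $1,030,800; Bellamy Mentoring 632,091.39 → $632,100.
Rounding difference +$100 on remainder applied to East Workforce.
Totals: Garrison Wellness $418,800 + $655,000 = $1,073,800; South Youth $418,800 + $345,500 = $764,300; Hillcrest Nutrition $418,800 + $228,400 = $647,200; East Workforce $418,800 + $1,030,900 = $1,449,700; Bellamy Mentoring $418,800 + $632,100 = $1,050,900.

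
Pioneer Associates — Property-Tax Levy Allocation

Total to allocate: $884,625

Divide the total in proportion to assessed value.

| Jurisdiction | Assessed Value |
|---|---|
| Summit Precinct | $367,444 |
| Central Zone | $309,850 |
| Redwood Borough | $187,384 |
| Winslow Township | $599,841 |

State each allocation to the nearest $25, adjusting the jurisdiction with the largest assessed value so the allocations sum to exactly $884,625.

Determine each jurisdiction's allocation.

Summit Precinct: $221,950; Central Zone: $187,150; Redwood Borough: $113,175; Winslow Township: $362,350

Assessed value total: 1,464,519.
Proportional shares: Summit Precinct 367,444/1,464,519 × $884,625 = 221,950.11; Central Zone 309,850/1,464,519 × $884,625 = 187,161.15; Redwood Borough 187,384/1,464,519 × $884,625 = 113,187.04; Winslow Township 599,841/1,464,519 × $884,625 = 362,326.71.
At nearest $25: Summit Precinct $221,950; Central Zone $187,150; Redwood Borough $113,175; Winslow Township $362,325. Sum = $884,600.
Difference $884,625 − $884,600 = +$25 applied to largest assessed value (Winslow Township): Winslow Township becomes $362,350.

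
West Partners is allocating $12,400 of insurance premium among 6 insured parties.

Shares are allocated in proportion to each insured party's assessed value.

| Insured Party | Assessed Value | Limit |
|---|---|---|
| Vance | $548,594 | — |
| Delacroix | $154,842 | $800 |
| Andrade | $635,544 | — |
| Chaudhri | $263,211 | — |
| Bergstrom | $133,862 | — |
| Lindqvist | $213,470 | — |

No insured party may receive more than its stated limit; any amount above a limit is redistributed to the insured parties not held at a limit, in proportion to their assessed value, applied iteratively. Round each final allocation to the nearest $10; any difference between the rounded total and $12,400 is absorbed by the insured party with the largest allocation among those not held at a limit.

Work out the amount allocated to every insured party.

Combined assessed value = 1,949,523.
Proportional shares (ignoring caps): Vance 3,489.35; Delacroix 984.88; Andrade 4,042.40; Chaudhri 1,674.16; Bergstrom 851.43; Lindqvist 1,357.78.
Cap binds for Delacroix ($800); balance $11,600 reallocated over remaining assessed value 1,794,681.
Redistributed shares: Vance 3,545.86 → $3,550; Andrade 4,107.87 → $4,110; Chaudhri 1,701.28 → $1,700; Bergstrom 865.22 → $870; Lindqvist 1,379.77 → $1,380.
Rounding difference −$10 applied to Andrade → $4,100.

Vance: $3,550; Delacroix: $800; Andrade: $4,100; Chaudhri: $1,700; Bergstrom: $870; Lindqvist: $1,380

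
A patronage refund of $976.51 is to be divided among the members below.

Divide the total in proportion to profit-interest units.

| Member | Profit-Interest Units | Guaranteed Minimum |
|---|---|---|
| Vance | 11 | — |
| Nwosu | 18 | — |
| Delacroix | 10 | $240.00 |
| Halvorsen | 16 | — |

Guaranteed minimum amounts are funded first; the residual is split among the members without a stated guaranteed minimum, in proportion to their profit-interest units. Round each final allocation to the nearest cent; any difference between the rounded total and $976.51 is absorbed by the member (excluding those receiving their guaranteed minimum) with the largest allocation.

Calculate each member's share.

Vance: $180.04 · Nwosu: $294.60 · Delacroix: $240.00 · Halvorsen: $261.87

Minimums first: Delacroix $240.00. Balance $736.51.
Balance split over remaining profit-interest units 45: Vance 180.0358 → $180.04; Nwosu 294.6040 → $294.60; Halvorsen 261.8702 → $261.87.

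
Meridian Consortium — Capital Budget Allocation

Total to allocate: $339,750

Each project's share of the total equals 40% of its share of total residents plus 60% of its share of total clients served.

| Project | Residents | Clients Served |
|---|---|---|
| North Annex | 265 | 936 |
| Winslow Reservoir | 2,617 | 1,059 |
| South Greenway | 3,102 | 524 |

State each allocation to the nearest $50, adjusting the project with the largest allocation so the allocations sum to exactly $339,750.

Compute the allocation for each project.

Residents total 5,984; clients served total 2,519.
Blended shares (40% residents + 60% clients served): North Annex 0.2407; Winslow Reservoir 0.4272; South Greenway 0.3322.
Raw shares: North Annex 81,764.07; Winslow Reservoir 145,133.08; South Greenway 112,852.85.
Rounded to nearest $50: North Annex $81,750; Winslow Reservoir $145,150; South Greenway $112,850. Sum = $339,750.
No rounding difference to absorb.

North Annex: $81,750 · Winslow Reservoir: $145,150 · South Greenway: $112,850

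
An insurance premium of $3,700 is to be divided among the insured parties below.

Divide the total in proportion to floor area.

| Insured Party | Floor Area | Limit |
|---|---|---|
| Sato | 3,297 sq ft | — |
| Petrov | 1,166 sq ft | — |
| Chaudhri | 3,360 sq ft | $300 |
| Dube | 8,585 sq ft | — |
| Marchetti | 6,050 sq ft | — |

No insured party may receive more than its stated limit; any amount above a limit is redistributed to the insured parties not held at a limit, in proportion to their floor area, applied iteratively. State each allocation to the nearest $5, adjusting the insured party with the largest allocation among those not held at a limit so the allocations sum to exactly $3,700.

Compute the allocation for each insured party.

Sum of floor area: 22,458.
Pro-rata shares before constraints: Sato 543.19; Petrov 192.10; Chaudhri 553.57; Dube 1,414.40; Marchetti 996.75.
Held at cap: Chaudhri ($300); balance $3,400 reallocated over remaining floor area 19,098.
Shares after redistribution: Sato 586.96 → $585; Petrov 207.58 → $210; Dube 1,528.38 → $1,530; Marchetti 1,077.08 → $1,075.

Sato: $585 | Petrov: $210 | Chaudhri: $300 | Dube: $1,530 | Marchetti: $1,075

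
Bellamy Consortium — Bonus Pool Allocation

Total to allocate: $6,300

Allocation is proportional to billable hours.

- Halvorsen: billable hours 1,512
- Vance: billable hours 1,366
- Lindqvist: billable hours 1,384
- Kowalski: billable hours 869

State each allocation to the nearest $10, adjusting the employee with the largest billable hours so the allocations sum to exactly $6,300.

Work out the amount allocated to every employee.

Sum of billable hours: 1,512 + 1,366 + 1,384 + 869 = 5,131.
Raw shares: Halvorsen 1,856.48; Vance 1,677.22; Lindqvist 1,699.32; Kowalski 1,066.98.
At nearest $10: Halvorsen $1,860; Vance $1,680; Lindqvist $1,700; Kowalski $1,070. Sum = $6,310.
Difference $6,300 − $6,310 = −$10 applied to largest billable hours (Halvorsen): Halvorsen becomes $1,850.

Halvorsen: $1,850 | Vance: $1,680 | Lindqvist: $1,700 | Kowalski: $1,070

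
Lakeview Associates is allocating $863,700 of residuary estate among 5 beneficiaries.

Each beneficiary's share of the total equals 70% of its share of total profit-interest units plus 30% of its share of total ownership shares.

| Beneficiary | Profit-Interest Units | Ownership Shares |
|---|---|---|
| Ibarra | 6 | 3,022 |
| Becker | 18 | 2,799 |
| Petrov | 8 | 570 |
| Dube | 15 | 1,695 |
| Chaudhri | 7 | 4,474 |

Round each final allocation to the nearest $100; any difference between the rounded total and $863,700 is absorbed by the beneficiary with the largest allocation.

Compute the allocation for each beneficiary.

Ibarra: $129,500; Becker: $259,300; Petrov: $101,300; Dube: $202,900; Chaudhri: $170,700

Totals — profit-interest units 54, ownership shares 12,560.
Blended shares (70% profit-interest units + 30% ownership shares): Ibarra 0.1500; Becker 0.3002; Petrov 0.1173; Dube 0.2349; Chaudhri 0.1976.
Raw shares: Ibarra 129,519.85; Becker 259,272.75; Petrov 101,327.86; Dube 202,909.14; Chaudhri 170,670.40.
Rounded to nearest $100: Ibarra $129,500; Becker $259,300; Petrov $101,300; Dube $202,900; Chaudhri $170,700. Sum = $863,700.
Rounded total matches; no reconciliation needed.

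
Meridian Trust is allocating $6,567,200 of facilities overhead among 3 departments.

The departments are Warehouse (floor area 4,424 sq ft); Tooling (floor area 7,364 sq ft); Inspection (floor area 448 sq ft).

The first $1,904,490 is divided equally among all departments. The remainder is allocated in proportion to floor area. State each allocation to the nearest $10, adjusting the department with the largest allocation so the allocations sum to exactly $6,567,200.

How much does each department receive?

Equal tier: $1,904,490 ÷ 3 = $634,830 apiece.
Remainder $4,662,710 by floor area (total 12,236): Warehouse 1,685,831.08 → $1,685,830; Tooling 2,806,161.85 → $2,806,160; Inspection 170,717.07 → $170,720.
Totals: Warehouse $634,830 + $1,685,830 = $2,320,660; Tooling $634,830 + $2,806,160 = $3,440,990; Inspection $634,830 + $170,720 = $805,550.

Warehouse: $2,320,660; Tooling: $3,440,990; Inspection: $805,550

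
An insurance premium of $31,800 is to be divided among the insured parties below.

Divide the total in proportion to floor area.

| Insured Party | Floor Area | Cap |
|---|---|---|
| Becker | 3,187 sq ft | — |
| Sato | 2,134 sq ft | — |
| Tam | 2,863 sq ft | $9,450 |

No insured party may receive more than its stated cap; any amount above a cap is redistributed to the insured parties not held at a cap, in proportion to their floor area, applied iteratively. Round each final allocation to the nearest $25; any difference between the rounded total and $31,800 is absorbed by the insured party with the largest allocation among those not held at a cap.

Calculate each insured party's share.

Total floor area = 8,184.
Pro-rata shares before constraints: Becker 12,383.50; Sato 8,291.94; Tam 11,124.56.
Capped: Tam ($9,450); remaining pool $22,350 reallocated over remaining floor area 5,321.
Remaining shares: Becker 13,386.48 → $13,375; Sato 8,963.52 → $8,975.

Becker: $13,375 · Sato: $8,975 · Tam: $9,450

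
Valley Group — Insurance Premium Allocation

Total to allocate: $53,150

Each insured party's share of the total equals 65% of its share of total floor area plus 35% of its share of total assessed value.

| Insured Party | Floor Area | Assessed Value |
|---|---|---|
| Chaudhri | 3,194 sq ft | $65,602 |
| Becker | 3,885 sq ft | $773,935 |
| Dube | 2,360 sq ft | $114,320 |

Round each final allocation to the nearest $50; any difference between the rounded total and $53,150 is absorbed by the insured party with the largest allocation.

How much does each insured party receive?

Chaudhri: $12,950 · Becker: $29,350 · Dube: $10,850

Totals — floor area 9,439, assessed value 953,857.
Blended shares (65% floor area + 35% assessed value): Chaudhri 0.2440; Becker 0.5515; Dube 0.2045.
Raw shares: Chaudhri 12,969.69; Becker 29,313.00; Dube 10,867.30.
Rounded to nearest $50: Chaudhri $12,950; Becker $29,300; Dube $10,850. Sum = $53,100.
Difference $53,150 − $53,100 = +$50 applied to largest allocation (Becker): Becker becomes $29,350.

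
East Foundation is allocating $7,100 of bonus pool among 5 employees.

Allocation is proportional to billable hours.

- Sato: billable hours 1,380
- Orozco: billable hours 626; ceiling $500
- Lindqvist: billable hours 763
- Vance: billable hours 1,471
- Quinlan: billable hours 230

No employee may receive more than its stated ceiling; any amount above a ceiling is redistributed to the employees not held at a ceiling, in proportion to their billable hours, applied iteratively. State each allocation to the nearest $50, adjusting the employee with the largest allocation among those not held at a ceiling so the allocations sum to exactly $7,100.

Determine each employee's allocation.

Sato: $2,350; Orozco: $500; Lindqvist: $1,300; Vance: $2,550; Quinlan: $400

Sum of billable hours: 4,470.
Proportional shares (ignoring caps): Sato 2,191.95; Orozco 994.32; Lindqvist 1,211.92; Vance 2,336.49; Quinlan 365.32.
Cap binds for Orozco ($500); balance $6,600 reallocated over remaining billable hours 3,844.
Redistributed shares: Sato 2,369.41 → $2,350; Lindqvist 1,310.04 → $1,300; Vance 2,525.65 → $2,550; Quinlan 394.90 → $400.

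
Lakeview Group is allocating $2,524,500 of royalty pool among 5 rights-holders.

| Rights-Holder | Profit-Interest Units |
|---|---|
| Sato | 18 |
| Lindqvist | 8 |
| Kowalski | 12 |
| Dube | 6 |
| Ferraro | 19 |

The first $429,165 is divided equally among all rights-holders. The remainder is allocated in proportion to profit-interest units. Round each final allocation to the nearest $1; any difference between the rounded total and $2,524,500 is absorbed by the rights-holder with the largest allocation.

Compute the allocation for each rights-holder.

Equal tier: $429,165 ÷ 5 = $85,833 apiece.
Remainder $2,095,335 by profit-interest units (total 63): Sato 598,667.14 → $598,667; Lindqvist 266,074.29 → $266,074; Kowalski 399,111.43 → $399,111; Dube 199,555.71 → $199,556; Ferraro 631,926.43 → $631,926.
Rounding difference +$1 on remainder applied to Ferraro.
Totals: Sato $85,833 + $598,667 = $684,500; Lindqvist $85,833 + $266,074 = $351,907; Kowalski $85,833 + $399,111 = $484,944; Dube $85,833 + $199,556 = $285,389; Ferraro $85,833 + $631,927 = $717,760.

Sato: $684,500 · Lindqvist: $351,907 · Kowalski: $484,944 · Dube: $285,389 · Ferraro: $717,760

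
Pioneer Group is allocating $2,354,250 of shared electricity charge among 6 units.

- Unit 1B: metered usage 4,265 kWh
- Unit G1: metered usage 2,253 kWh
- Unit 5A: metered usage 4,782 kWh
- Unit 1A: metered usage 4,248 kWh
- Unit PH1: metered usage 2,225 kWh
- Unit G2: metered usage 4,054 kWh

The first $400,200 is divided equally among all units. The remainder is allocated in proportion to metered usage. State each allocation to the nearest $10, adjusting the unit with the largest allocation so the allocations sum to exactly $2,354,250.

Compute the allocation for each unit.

Unit 1B: $448,520 | Unit G1: $268,400 | Unit 5A: $494,810 | Unit 1A: $447,000 | Unit PH1: $265,890 | Unit G2: $429,630

Equal tier: $400,200 ÷ 6 = $66,700 apiece.
Remainder $1,954,050 by metered usage (total 21,827): Unit 1B 381,821.75 → $381,820; Unit G1 201,698.57 → $201,700; Unit 5A 428,105.88 → $428,110; Unit 1A 380,299.83 → $380,300; Unit PH1 199,191.88 → $199,190; Unit G2 362,932.09 → $362,930.
Totals: Unit 1B $66,700 + $381,820 = $448,520; Unit G1 $66,700 + $201,700 = $268,400; Unit 5A $66,700 + $428,110 = $494,810; Unit 1A $66,700 + $380,300 = $447,000; Unit PH1 $66,700 + $199,190 = $265,890; Unit G2 $66,700 + $362,930 = $429,630.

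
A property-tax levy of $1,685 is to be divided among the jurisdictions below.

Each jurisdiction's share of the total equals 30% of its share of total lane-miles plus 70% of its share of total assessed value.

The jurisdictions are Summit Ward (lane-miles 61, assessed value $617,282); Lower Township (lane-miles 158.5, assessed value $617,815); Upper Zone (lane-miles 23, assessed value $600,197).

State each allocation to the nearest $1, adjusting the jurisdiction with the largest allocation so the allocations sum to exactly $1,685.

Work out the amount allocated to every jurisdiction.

Lane-miles total 242.5; assessed value total 1,835,294.
Blended shares (30% lane-miles + 70% assessed value): Summit Ward 0.3109; Lower Township 0.4317; Upper Zone 0.2574.
Unrounded shares: Summit Ward 523.87; Lower Township 727.45; Upper Zone 433.68.
After rounding ($1): Summit Ward $524; Lower Township $727; Upper Zone $434. Sum = $1,685.
No rounding difference to absorb.

Summit Ward: $524; Lower Township: $727; Upper Zone: $434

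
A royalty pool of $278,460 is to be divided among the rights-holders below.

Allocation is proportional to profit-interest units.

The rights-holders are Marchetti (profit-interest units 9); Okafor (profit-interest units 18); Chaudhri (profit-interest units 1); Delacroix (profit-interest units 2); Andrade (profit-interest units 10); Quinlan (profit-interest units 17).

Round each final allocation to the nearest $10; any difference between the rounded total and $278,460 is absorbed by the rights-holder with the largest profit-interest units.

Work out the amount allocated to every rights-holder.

Marchetti: $43,970 · Okafor: $87,930 · Chaudhri: $4,890 · Delacroix: $9,770 · Andrade: $48,850 · Quinlan: $83,050

Sum of profit-interest units: 9 + 18 + 1 + 2 + 10 + 17 = 57.
Proportional shares: Marchetti 43,967.37; Okafor 87,934.74; Chaudhri 4,885.26; Delacroix 9,770.53; Andrade 48,852.63; Quinlan 83,049.47.
After rounding ($10): Marchetti $43,970; Okafor $87,930; Chaudhri $4,890; Delacroix $9,770; Andrade $48,850; Quinlan $83,050. Sum = $278,460.
No rounding difference to absorb.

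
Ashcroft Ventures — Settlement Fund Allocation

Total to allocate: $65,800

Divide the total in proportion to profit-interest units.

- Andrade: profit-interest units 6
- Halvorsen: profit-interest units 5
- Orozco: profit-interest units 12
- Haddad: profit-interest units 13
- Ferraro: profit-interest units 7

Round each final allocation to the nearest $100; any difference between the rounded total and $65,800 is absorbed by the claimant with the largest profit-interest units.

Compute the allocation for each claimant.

Sum of profit-interest units: 6 + 5 + 12 + 13 + 7 = 43.
Pro-rata amounts: Andrade 9,181.40; Halvorsen 7,651.16; Orozco 18,362.79; Haddad 19,893.02; Ferraro 10,711.63.
At nearest $100: Andrade $9,200; Halvorsen $7,700; Orozco $18,400; Haddad $19,900; Ferraro $10,700. Sum = $65,900.
Difference $65,800 − $65,900 = −$100 applied to largest profit-interest units (Haddad): Haddad becomes $19,800.

Andrade: $9,200 · Halvorsen: $7,700 · Orozco: $18,400 · Haddad: $19,800 · Ferraro: $10,700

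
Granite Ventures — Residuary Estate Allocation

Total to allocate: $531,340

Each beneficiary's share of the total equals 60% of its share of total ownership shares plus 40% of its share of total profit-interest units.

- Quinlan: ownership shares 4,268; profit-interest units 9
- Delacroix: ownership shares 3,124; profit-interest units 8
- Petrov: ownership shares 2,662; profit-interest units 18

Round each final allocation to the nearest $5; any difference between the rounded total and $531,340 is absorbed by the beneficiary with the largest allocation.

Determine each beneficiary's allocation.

Ownership shares total 10,054; profit-interest units total 35.
Combined weights (60% ownership shares + 40% profit-interest units): Quinlan 0.3576; Delacroix 0.2779; Petrov 0.3646.
Pro-rata amounts: Quinlan 189,986.85; Delacroix 147,639.11; Petrov 193,714.04.
At nearest $5: Quinlan $189,985; Delacroix $147,640; Petrov $193,715. Sum = $531,340.
No rounding difference to absorb.

Quinlan: $189,985 · Delacroix: $147,640 · Petrov: $193,715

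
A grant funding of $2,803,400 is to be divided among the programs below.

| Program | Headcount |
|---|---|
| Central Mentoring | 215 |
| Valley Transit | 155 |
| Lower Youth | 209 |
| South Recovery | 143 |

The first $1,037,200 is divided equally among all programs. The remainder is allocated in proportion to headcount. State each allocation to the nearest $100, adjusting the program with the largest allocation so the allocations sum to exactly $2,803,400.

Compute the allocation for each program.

Central Mentoring: $785,200; Valley Transit: $638,500; Lower Youth: $770,600; South Recovery: $609,100

First tranche $1,037,200 split equally: $259,300 each.
Remainder $1,766,200 by headcount (total 722): Central Mentoring 525,945.98 → $525,900; Valley Transit 379,170.36 → $379,200; Lower Youth 511,268.42 → $511,300; South Recovery 349,815.24 → $349,800.
Totals: Central Mentoring $259,300 + $525,900 = $785,200; Valley Transit $259,300 + $379,200 = $638,500; Lower Youth $259,300 + $511,300 = $770,600; South Recovery $259,300 + $349,800 = $609,100.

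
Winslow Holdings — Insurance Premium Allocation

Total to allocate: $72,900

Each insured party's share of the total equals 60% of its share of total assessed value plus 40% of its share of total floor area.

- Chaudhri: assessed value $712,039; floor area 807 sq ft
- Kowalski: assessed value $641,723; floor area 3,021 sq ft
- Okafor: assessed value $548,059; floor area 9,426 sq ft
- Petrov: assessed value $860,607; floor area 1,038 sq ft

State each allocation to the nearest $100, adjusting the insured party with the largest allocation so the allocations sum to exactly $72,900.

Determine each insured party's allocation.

Chaudhri: $12,900 · Kowalski: $16,300 · Okafor: $28,000 · Petrov: $15,700

Assessed value total 2,762,428; floor area total 14,292.
Combined weights (60% assessed value + 40% floor area): Chaudhri 0.1772; Kowalski 0.2239; Okafor 0.3829; Petrov 0.2160.
Raw shares: Chaudhri 12,920.88; Kowalski 16,324.73; Okafor 27,909.80; Petrov 15,744.60.
After rounding ($100): Chaudhri $12,900; Kowalski $16,300; Okafor $27,900; Petrov $15,700. Sum = $72,800.
Difference $72,900 − $72,800 = +$100 applied to largest allocation (Okafor): Okafor becomes $28,000.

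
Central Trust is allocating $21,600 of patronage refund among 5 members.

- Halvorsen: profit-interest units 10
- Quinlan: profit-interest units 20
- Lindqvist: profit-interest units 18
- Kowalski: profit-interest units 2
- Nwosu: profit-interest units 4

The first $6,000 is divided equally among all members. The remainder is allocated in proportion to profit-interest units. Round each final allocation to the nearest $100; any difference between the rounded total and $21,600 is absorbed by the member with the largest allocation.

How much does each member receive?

Halvorsen: $4,100 · Quinlan: $6,900 · Lindqvist: $6,400 · Kowalski: $1,800 · Nwosu: $2,400

Equal tier: $6,000 ÷ 5 = $1,200 apiece.
Remainder $15,600 by profit-interest units (total 54): Halvorsen 2,888.89 → $2,900; Quinlan 5,777.78 → $5,800; Lindqvist 5,200.00 → $5,200; Kowalski 577.78 → $600; Nwosu 1,155.56 → $1,200.
Rounding difference −$100 on remainder applied to Quinlan.
Totals: Halvorsen $1,200 + $2,900 = $4,100; Quinlan $1,200 + $5,700 = $6,900; Lindqvist $1,200 + $5,200 = $6,400; Kowalski $1,200 + $600 = $1,800; Nwosu $1,200 + $1,200 = $2,400.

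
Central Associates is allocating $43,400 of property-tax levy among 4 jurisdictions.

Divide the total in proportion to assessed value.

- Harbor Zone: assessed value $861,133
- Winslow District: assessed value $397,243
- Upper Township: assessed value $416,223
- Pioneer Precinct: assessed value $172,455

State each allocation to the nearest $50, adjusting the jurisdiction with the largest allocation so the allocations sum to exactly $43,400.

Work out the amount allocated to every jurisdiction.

Assessed value total: 1,847,054.
Proportional shares: Harbor Zone 861,133/1,847,054 × $43,400 = 20,233.94; Winslow District 397,243/1,847,054 × $43,400 = 9,333.97; Upper Township 416,223/1,847,054 × $43,400 = 9,779.94; Pioneer Precinct 172,455/1,847,054 × $43,400 = 4,052.15.
At nearest $50: Harbor Zone $20,250; Winslow District $9,350; Upper Township $9,800; Pioneer Precinct $4,050. Sum = $43,450.
Difference $43,400 − $43,450 = −$50 applied to largest allocation (Harbor Zone): Harbor Zone becomes $20,200.

Harbor Zone: $20,200; Winslow District: $9,350; Upper Township: $9,800; Pioneer Precinct: $4,050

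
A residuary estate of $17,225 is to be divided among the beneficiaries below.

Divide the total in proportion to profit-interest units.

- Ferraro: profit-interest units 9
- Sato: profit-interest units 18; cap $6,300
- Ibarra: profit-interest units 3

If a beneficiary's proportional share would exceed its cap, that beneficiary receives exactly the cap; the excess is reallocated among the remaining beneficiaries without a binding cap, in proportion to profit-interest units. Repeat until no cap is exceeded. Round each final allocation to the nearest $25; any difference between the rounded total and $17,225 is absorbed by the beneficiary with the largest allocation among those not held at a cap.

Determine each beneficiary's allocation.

Ferraro: $8,200 | Sato: $6,300 | Ibarra: $2,725

Combined profit-interest units = 30.
Unconstrained shares: Ferraro 5,167.50; Sato 10,335.00; Ibarra 1,722.50.
Held at cap: Sato ($6,300); residual $10,925 reallocated over remaining profit-interest units 12.
Redistributed shares: Ferraro 8,193.75 → $8,200; Ibarra 2,731.25 → $2,725.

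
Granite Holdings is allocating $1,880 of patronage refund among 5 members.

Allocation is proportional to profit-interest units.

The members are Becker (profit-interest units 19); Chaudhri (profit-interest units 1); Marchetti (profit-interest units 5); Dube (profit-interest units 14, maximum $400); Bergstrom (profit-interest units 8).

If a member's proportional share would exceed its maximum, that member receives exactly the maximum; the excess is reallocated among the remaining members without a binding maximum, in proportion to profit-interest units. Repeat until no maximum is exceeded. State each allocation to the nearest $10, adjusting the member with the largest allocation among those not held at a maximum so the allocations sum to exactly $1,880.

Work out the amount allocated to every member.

Becker: $860; Chaudhri: $40; Marchetti: $220; Dube: $400; Bergstrom: $360

Total profit-interest units = 47.
Unconstrained shares: Becker 760.00; Chaudhri 40.00; Marchetti 200.00; Dube 560.00; Bergstrom 320.00.
Held at cap: Dube ($400); remaining pool $1,480 reallocated over remaining profit-interest units 33.
Redistributed shares: Becker 852.12 → $850; Chaudhri 44.85 → $40; Marchetti 224.24 → $220; Bergstrom 358.79 → $360.
Rounding difference +$10 applied to Becker → $860.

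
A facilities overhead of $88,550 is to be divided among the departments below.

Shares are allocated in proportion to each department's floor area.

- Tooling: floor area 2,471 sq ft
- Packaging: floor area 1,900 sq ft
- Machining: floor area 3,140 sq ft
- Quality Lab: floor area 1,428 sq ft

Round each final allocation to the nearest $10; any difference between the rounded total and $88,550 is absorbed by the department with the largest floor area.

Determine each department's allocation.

Sum of floor area: 2,471 + 1,900 + 3,140 + 1,428 = 8,939.
Proportional shares: Tooling 24,477.80; Packaging 18,821.46; Machining 31,104.93; Quality Lab 14,145.81.
After rounding ($10): Tooling $24,480; Packaging $18,820; Machining $31,100; Quality Lab $14,150. Sum = $88,550.
No rounding difference to absorb.

Tooling: $24,480 · Packaging: $18,820 · Machining: $31,100 · Quality Lab: $14,150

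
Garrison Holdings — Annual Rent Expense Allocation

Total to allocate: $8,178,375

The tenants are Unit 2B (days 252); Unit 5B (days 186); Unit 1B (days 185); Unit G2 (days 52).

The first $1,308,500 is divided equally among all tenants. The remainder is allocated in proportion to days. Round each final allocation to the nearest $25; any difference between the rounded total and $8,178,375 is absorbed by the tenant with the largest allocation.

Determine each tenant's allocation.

Unit 2B: $2,891,900; Unit 5B: $2,220,150; Unit 1B: $2,209,975; Unit G2: $856,350

$1,308,500 shared equally gives $327,125 per tenant.
Remainder $6,869,875 by days (total 675): Unit 2B 2,564,753.33 → $2,564,750; Unit 5B 1,893,032.22 → $1,893,025; Unit 1B 1,882,854.63 → $1,882,850; Unit G2 529,234.81 → $529,225.
Rounding difference +$25 on remainder applied to Unit 2B.
Totals: Unit 2B $327,125 + $2,564,775 = $2,891,900; Unit 5B $327,125 + $1,893,025 = $2,220,150; Unit 1B $327,125 + $1,882,850 = $2,209,975; Unit G2 $327,125 + $529,225 = $856,350.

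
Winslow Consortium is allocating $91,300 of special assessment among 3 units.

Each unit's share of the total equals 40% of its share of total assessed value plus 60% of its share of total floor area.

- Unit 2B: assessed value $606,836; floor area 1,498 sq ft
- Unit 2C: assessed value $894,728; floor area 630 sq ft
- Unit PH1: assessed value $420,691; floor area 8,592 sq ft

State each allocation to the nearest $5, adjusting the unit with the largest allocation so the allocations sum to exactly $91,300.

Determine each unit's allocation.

Totals — assessed value 1,922,255, floor area 10,720.
Blended shares (40% assessed value + 60% floor area): Unit 2B 0.2101; Unit 2C 0.2214; Unit PH1 0.5684.
Unrounded shares: Unit 2B 19,183.88; Unit 2C 20,217.85; Unit PH1 51,898.27.
Rounded to nearest $5: Unit 2B $19,185; Unit 2C $20,220; Unit PH1 $51,900. Sum = $91,305.
Difference $91,300 − $91,305 = −$5 applied to largest allocation (Unit PH1): Unit PH1 becomes $51,895.

Unit 2B: $19,185 | Unit 2C: $20,220 | Unit PH1: $51,895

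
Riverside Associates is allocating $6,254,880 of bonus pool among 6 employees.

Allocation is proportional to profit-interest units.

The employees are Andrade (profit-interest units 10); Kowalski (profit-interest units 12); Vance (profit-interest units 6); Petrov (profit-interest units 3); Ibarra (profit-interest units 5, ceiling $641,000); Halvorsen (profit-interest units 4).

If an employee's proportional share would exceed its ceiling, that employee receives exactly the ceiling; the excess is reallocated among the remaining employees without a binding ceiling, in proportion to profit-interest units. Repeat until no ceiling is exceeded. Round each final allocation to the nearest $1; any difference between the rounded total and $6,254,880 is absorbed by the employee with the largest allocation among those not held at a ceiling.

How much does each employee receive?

Total profit-interest units = 40.
Unconstrained shares: Andrade 1,563,720.00; Kowalski 1,876,464.00; Vance 938,232.00; Petrov 469,116.00; Ibarra 781,860.00; Halvorsen 625,488.00.
Cap binds for Ibarra ($641,000); remaining pool $5,613,880 reallocated over remaining profit-interest units 35.
Shares after redistribution: Andrade 1,603,965.71 → $1,603,966; Kowalski 1,924,758.86 → $1,924,759; Vance 962,379.43 → $962,379; Petrov 481,189.71 → $481,190; Halvorsen 641,586.29 → $641,586.

Andrade: $1,603,966; Kowalski: $1,924,759; Vance: $962,379; Petrov: $481,190; Ibarra: $641,000; Halvorsen: $641,586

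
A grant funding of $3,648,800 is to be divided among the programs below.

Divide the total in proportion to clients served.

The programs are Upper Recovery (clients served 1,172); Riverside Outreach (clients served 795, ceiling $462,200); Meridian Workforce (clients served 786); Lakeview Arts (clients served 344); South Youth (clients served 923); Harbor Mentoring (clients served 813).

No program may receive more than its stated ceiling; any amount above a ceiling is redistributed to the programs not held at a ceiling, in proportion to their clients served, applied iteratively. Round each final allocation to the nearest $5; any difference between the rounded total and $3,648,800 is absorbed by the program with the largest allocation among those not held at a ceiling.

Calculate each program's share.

Clients served total: 4,833.
Proportional shares (ignoring caps): Upper Recovery 884,832.11; Riverside Outreach 600,206.08; Meridian Workforce 593,411.30; Lakeview Arts 259,711.81; South Youth 696,843.04; Harbor Mentoring 613,795.65.
Capped: Riverside Outreach ($462,200); balance $3,186,600 reallocated over remaining clients served 4,038.
Redistributed shares: Upper Recovery 924,887.37 → $924,885; Meridian Workforce 620,274.29 → $620,275; Lakeview Arts 271,468.65 → $271,470; South Youth 728,388.26 → $728,390; Harbor Mentoring 641,581.43 → $641,580.

Upper Recovery: $924,885 · Riverside Outreach: $462,200 · Meridian Workforce: $620,275 · Lakeview Arts: $271,470 · South Youth: $728,390 · Harbor Mentoring: $641,580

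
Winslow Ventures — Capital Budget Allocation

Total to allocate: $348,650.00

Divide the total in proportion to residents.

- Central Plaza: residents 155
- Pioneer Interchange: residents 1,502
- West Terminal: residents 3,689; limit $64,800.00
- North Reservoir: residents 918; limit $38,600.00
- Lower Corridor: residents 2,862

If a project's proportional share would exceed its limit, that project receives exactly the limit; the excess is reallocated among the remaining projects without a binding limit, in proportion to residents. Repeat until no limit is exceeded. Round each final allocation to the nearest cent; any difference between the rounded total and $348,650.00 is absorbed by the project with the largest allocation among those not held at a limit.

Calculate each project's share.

Sum of residents: 9,126.
Proportional shares (ignoring caps): Central Plaza 5,921.62503; Pioneer Interchange 57,382.4567; West Terminal 140,934.6757; North Reservoir 35,071.3018; Lower Corridor 109,339.9408.
Capped: West Terminal ($64,800.00); remaining pool $283,850.00 reallocated over remaining residents 5,437.
Capped: North Reservoir ($38,600.00); remaining pool $245,250.00 reallocated over remaining residents 4,519.
Redistributed shares: Central Plaza 8,411.9827 → $8,411.98; Pioneer Interchange 81,514.8263 → $81,514.83; Lower Corridor 155,323.1910 → $155,323.19.

Central Plaza: $8,411.98; Pioneer Interchange: $81,514.83; West Terminal: $64,800.00; North Reservoir: $38,600.00; Lower Corridor: $155,323.19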